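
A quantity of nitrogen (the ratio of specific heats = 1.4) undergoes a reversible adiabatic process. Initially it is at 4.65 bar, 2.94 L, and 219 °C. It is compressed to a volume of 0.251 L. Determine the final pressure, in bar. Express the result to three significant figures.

P₂ ≈ 146 bar

Since PV^γ is constant along a reversible adiabat, P₂ = P₁ (V₁/V₂)^γ.
P₂ = 4.65 × (2.94/0.251)^(1.4) = 145.7 bar.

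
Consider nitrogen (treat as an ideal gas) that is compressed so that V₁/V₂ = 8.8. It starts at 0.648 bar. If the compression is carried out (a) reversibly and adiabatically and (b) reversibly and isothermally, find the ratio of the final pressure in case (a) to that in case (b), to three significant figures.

P_adiabatic / P_isothermal ≈ 2.39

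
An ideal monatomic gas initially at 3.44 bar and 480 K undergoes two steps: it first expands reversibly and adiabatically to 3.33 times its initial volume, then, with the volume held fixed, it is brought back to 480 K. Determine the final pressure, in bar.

P₃ ≈ 1.03 bar

For a monatomic ideal gas γ = 5/3.
Adiabatic step (PV^γ = const): P₂ = 3.44×(1/3.33)^(5/3) = 0.4633 bar; T₂ = 480×(1/3.33)^(2/3) = 215.3 K.
Isochoric: P₃ = P₂(T₃/T₂) = 0.4633 × (480/215.3) = 1.033 bar.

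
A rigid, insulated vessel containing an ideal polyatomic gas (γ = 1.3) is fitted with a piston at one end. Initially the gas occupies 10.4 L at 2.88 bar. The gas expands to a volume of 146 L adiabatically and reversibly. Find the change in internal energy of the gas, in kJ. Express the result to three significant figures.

ΔU ≈ -5.46 kJ

P₂ = P₁(V₁/V₂)^γ = 2.88×(10.4/146)^(1.3) = 0.09287 bar.
For a reversible adiabat, W_by_gas = (P₁V₁ − P₂V₂)/(γ−1).
W_by = (288000×0.0104 − 9287×0.146) / (0.3) = 5464 J.
Q = 0 ⇒ ΔU = −W_by = -5464 J.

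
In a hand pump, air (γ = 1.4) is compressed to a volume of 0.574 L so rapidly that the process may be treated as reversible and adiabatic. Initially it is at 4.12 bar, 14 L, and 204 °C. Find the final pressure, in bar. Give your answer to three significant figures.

P₂ ≈ 361 bar

Adiabatic: P₁V₁^γ = P₂V₂^γ ⇒ P₂ = P₁ (V₁/V₂)^γ.
P₂ = 4.12 × (14/0.574)^(1.4) = 360.6 bar.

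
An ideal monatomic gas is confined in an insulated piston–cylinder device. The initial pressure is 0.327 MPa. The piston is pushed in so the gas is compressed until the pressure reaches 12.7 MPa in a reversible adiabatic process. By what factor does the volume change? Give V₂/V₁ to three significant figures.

From PV^γ = const, V₂/V₁ = (P₁/P₂)^(1/γ).
For a monatomic ideal gas γ = 5/3.
V₂/V₁ = (0.327/12.7)^(3/5) = 0.1113.

V₂/V₁ ≈ 0.111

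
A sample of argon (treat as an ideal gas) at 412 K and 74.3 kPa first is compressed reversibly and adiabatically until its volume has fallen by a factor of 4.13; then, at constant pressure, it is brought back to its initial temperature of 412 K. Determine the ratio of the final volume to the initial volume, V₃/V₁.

For a monatomic ideal gas γ = 5/3.
Adiabatic step: V₂/V₁ = 0.2421; T₂ = T₁·4.13^(2/3) = 1061 K.
Isobaric step: V₃/V₂ = T₃/T₂ = 412/1061.
V₃/V₁ = (V₂/V₁)(V₃/V₂) = 0.2421 × (412/1061) = 0.09406.

V₃/V₁ ≈ 0.0941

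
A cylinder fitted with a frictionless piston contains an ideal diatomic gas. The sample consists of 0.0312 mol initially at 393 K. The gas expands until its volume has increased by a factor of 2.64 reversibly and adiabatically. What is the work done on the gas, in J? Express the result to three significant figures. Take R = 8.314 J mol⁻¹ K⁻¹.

Adiabatic: T₁V₁^(γ−1) = T₂V₂^(γ−1) ⇒ T₂ = T₁ (V₁/V₂)^(γ−1).
γ = 7/5 for a diatomic ideal gas, so γ−1 = 2/5.
T₂ = 393 × (1/2.64)^(2/5) = 266.5 K.
Q = 0, so ΔU = W_on_gas = nCᵥΔT with Cᵥ = R/(γ−1) = 20.79 J/(mol·K).
ΔU = 0.0312 × 20.79 × (266.5 − 393) = -82.01 J.

W ≈ -82.0 J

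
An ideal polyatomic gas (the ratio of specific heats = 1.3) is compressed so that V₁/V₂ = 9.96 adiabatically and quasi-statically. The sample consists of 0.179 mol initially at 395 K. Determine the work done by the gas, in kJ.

For a reversible adiabat TV^(γ−1) is constant, so T₂ = T₁ (V₁/V₂)^(γ−1).
T₂ = 395 × 9.96^(0.3) = 787.2 K.
Q = 0, so ΔU = W_on_gas = nCᵥΔT with Cᵥ = R/(γ−1) = 27.71 J/(mol·K).
ΔU = 0.179 × 27.71 × (787.2 − 395) = 1945 J.
Work done by the gas = −ΔU = -1945 J.

W ≈ -1.95 kJ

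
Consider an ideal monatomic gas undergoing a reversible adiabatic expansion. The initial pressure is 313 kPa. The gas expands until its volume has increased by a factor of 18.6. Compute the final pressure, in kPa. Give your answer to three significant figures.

Adiabatic: P₁V₁^γ = P₂V₂^γ ⇒ P₂ = P₁ (V₁/V₂)^γ.
For a monatomic ideal gas γ = 5/3.
P₂ = 313 × (1/18.6)^(5/3) = 2.397 kPa.

P₂ ≈ 2.40 kPa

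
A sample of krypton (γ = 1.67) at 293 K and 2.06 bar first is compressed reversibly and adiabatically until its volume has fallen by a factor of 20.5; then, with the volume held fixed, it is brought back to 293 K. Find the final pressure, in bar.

P₃ ≈ 42.2 bar

Adiabatic step (PV^γ = const): P₂ = 2.06×20.5^(1.67) = 319.5 bar; T₂ = 293×20.5^(0.67) = 2217 K.
Isochoric: P₃ = P₂(T₃/T₂) = 319.5 × (293/2217) = 42.23 bar.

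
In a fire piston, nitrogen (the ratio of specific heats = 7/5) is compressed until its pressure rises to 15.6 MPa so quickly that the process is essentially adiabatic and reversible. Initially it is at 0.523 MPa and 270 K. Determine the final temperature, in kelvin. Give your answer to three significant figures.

T₂ ≈ 712 K

Adiabatic: T₂/T₁ = (P₂/P₁)^((γ−1)/γ).
T₂ = 270 × (15.6/0.523)^(2/7) = 712.3 K.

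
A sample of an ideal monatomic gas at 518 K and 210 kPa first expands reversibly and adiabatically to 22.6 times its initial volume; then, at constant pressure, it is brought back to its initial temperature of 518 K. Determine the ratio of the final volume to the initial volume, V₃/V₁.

For a monatomic ideal gas γ = 5/3.
Adiabatic step: V₂/V₁ = 22.6; T₂ = T₁·(1/22.6)^(2/3) = 64.8 K.
Isobaric step: V₃/V₂ = T₃/T₂ = 518/64.8.
V₃/V₁ = (V₂/V₁)(V₃/V₂) = 22.6 × (518/64.8) = 180.7.

V₃/V₁ ≈ 181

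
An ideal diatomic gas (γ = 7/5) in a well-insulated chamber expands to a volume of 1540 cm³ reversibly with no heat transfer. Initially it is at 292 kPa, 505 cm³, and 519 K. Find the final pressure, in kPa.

Adiabatic: P₁V₁^γ = P₂V₂^γ ⇒ P₂ = P₁ (V₁/V₂)^γ.
P₂ = 292 × (505/1540)^(7/5) = 61.3 kPa.

P₂ ≈ 61.3 kPa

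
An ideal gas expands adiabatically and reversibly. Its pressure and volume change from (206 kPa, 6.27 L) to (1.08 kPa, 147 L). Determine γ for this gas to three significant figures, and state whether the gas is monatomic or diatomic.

γ ≈ 1.66; monatomic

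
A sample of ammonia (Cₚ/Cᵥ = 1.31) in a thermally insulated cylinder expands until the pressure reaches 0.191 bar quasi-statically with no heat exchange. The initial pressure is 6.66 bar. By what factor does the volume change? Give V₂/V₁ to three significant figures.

From PV^γ = const, V₂/V₁ = (P₁/P₂)^(1/γ).
V₂/V₁ = (6.66/0.191)^(0.763) = 15.05.

V₂/V₁ ≈ 15.0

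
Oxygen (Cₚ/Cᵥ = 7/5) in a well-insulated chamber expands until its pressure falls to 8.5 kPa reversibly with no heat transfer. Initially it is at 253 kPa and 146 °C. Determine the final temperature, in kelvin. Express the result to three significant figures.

T₂ ≈ 159 K

Along an adiabat T P^((1−γ)/γ) is constant, so T₂ = T₁ (P₂/P₁)^((γ−1)/γ).
T₁ = 146 °C = 419.1 K.
T₂ = 419.1 × (8.5/253)^(2/7) = 159 K.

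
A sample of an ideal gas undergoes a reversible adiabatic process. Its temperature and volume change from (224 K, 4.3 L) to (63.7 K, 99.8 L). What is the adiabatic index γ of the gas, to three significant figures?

γ ≈ 1.40

TV^(γ−1) = const ⇒ γ − 1 = ln(T₂/T₁) / ln(V₁/V₂).
γ = 1 + ln(63.7/224) / ln(4.3/99.8) = 1.4.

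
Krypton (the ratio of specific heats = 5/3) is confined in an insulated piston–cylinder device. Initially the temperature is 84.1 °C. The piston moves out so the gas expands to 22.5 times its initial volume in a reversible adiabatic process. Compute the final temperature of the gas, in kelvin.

T₂ ≈ 44.8 K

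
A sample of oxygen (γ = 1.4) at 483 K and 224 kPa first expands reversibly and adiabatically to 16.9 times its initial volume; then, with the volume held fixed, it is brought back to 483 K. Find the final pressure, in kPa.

P₃ ≈ 13.3 kPa

Adiabatic step (PV^γ = const): P₂ = 224×(1/16.9)^(1.4) = 4.278 kPa; T₂ = 483×(1/16.9)^(0.4) = 155.9 K.
Isochoric: P₃ = P₂(T₃/T₂) = 4.278 × (483/155.9) = 13.25 kPa.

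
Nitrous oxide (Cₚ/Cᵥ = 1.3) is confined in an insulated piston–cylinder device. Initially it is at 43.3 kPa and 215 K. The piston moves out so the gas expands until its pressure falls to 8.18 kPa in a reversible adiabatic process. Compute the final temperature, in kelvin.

Along an adiabat T P^((1−γ)/γ) is constant, so T₂ = T₁ (P₂/P₁)^((γ−1)/γ).
T₂ = 215 × (8.18/43.3)^(0.231) = 146.4 K.

T₂ ≈ 146 K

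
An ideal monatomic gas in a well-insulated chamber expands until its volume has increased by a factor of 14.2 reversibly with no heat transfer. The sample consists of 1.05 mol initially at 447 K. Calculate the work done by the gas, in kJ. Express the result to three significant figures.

Adiabatic: T₁V₁^(γ−1) = T₂V₂^(γ−1) ⇒ T₂ = T₁ (V₁/V₂)^(γ−1).
γ = 5/3 for a monatomic ideal gas, so γ−1 = 2/3.
T₂ = 447 × (1/14.2)^(2/3) = 76.23 K.
Q = 0, so ΔU = W_on_gas = nCᵥΔT with Cᵥ = R/(γ−1) = 12.47 J/(mol·K).
ΔU = 1.05 × 12.47 × (76.23 − 447) = -4855 J.
Work done by the gas = −ΔU = 4855 J.

W ≈ 4.86 kJ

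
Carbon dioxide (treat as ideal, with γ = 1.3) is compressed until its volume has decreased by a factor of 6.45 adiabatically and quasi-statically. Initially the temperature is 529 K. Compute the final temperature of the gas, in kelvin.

T₂ ≈ 925 K

Adiabatic: T₁V₁^(γ−1) = T₂V₂^(γ−1) ⇒ T₂ = T₁ (V₁/V₂)^(γ−1).
T₂ = 529 × 6.45^(0.3) = 925.4 K.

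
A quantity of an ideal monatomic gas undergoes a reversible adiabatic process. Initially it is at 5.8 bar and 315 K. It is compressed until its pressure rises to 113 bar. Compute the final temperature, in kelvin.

T₂ ≈ 1030 K

Along an adiabat T P^((1−γ)/γ) is constant, so T₂ = T₁ (P₂/P₁)^((γ−1)/γ).
For a monatomic ideal gas γ = 5/3, so (γ−1)/γ = 2/5.
T₂ = 315 × (113/5.8)^(2/5) = 1033 K.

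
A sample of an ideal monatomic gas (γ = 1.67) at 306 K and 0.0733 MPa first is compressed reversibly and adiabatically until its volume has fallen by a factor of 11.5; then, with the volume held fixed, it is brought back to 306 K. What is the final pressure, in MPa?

Adiabatic step (PV^γ = const): P₂ = 0.0733×11.5^(1.67) = 4.33 MPa; T₂ = 306×11.5^(0.67) = 1572 K.
Isochoric: P₃ = P₂(T₃/T₂) = 4.33 × (306/1572) = 0.843 MPa.

P₃ ≈ 0.843 MPa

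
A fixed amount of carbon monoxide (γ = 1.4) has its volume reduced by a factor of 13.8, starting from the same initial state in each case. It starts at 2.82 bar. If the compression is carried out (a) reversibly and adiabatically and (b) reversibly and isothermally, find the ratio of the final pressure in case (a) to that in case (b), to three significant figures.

Isothermal: P_b = P₁(V₁/V₂) = 2.82×13.8.
Adiabatic: P_a = P₁(V₁/V₂)^γ = 2.82×13.8^(1.4).
P_a/P_b = (V₁/V₂)^(γ−1) = 13.8^(0.4) = 2.857.

P_adiabatic / P_isothermal ≈ 2.86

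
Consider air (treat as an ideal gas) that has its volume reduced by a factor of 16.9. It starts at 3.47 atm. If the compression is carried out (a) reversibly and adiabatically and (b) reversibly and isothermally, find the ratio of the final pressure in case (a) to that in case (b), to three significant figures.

P_adiabatic / P_isothermal ≈ 3.10

For a diatomic ideal gas γ = 7/5.
Isothermal: P_b = P₁(V₁/V₂) = 3.47×16.9.
Adiabatic: P_a = P₁(V₁/V₂)^γ = 3.47×16.9^(7/5).
P_a/P_b = (V₁/V₂)^(γ−1) = 16.9^(2/5) = 3.099.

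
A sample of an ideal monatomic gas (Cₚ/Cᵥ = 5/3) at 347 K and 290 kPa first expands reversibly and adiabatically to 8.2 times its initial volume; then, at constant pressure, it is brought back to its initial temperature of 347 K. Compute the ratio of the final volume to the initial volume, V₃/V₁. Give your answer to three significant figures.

V₃/V₁ ≈ 33.3

Adiabatic step: V₂/V₁ = 8.2; T₂ = T₁·(1/8.2)^(2/3) = 85.33 K.
Isobaric step: V₃/V₂ = T₃/T₂ = 347/85.33.
V₃/V₁ = (V₂/V₁)(V₃/V₂) = 8.2 × (347/85.33) = 33.34.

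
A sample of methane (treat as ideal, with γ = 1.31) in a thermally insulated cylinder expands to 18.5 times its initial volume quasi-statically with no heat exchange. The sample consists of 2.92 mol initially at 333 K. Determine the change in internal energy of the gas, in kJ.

ΔU ≈ -15.5 kJ

For a reversible adiabat TV^(γ−1) is constant, so T₂ = T₁ (V₁/V₂)^(γ−1).
T₂ = 333 × (1/18.5)^(0.31) = 134.8 K.
Q = 0, so ΔU = W_on_gas = nCᵥΔT with Cᵥ = R/(γ−1) = 26.82 J/(mol·K).
ΔU = 2.92 × 26.82 × (134.8 − 333) = -15520 J.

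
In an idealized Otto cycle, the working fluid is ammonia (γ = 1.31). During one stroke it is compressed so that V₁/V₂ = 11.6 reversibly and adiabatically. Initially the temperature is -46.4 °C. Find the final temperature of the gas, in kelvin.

T₂ ≈ 485 K

Adiabatic: T₁V₁^(γ−1) = T₂V₂^(γ−1) ⇒ T₂ = T₁ (V₁/V₂)^(γ−1).
T₁ = -46.4 °C = 226.7 K.
T₂ = 226.7 × 11.6^(0.31) = 484.8 K.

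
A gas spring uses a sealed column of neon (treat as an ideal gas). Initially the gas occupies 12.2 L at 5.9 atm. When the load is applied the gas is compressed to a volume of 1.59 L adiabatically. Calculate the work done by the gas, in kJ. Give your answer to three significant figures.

W ≈ -31.6 kJ

γ = 5/3 for a monatomic ideal gas.
P₂ = P₁(V₁/V₂)^γ = 5.9×(12.2/1.59)^(5/3) = 176.1 atm.
For a reversible adiabat, W_by_gas = (P₁V₁ − P₂V₂)/(γ−1).
W_by = (597800×0.0122 − 1.784×10^7×0.00159) / (2/3) = -31620 J.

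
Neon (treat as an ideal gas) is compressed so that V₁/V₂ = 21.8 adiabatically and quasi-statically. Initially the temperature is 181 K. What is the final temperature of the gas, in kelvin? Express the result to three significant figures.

For a reversible adiabat TV^(γ−1) is constant, so T₂ = T₁ (V₁/V₂)^(γ−1).
For a monatomic ideal gas γ = 5/3, so γ−1 = 2/3.
T₂ = 181 × 21.8^(2/3) = 1412 K.

T₂ ≈ 1410 K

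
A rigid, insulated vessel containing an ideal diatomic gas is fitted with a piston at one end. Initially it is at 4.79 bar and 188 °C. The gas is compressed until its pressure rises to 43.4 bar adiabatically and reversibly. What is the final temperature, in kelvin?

Along an adiabat T P^((1−γ)/γ) is constant, so T₂ = T₁ (P₂/P₁)^((γ−1)/γ).
For a diatomic ideal gas γ = 7/5, so (γ−1)/γ = 2/7.
T₁ = 188 °C = 461.1 K.
T₂ = 461.1 × (43.4/4.79)^(2/7) = 865.6 K.

T₂ ≈ 866 K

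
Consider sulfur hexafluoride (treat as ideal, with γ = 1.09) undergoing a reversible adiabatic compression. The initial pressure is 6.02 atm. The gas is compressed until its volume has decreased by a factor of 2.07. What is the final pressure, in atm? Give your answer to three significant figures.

Adiabatic: P₁V₁^γ = P₂V₂^γ ⇒ P₂ = P₁ (V₁/V₂)^γ.
P₂ = 6.02 × 2.07^(1.09) = 13.3 atm.

P₂ ≈ 13.3 atm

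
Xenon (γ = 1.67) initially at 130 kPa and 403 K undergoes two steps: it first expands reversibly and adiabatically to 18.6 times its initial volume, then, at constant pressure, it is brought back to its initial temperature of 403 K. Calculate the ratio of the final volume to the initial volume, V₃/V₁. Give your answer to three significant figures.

Adiabatic step: V₂/V₁ = 18.6; T₂ = T₁·(1/18.6)^(0.67) = 56.85 K.
Isobaric step: V₃/V₂ = T₃/T₂ = 403/56.85.
V₃/V₁ = (V₂/V₁)(V₃/V₂) = 18.6 × (403/56.85) = 131.9.

V₃/V₁ ≈ 132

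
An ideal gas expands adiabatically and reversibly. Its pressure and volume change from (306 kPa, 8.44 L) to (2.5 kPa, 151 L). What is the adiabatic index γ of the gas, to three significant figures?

PV^γ = const ⇒ γ = ln(P₂/P₁) / ln(V₁/V₂).
γ = ln(2.5/306) / ln(8.44/151) = 1.667.

γ ≈ 1.67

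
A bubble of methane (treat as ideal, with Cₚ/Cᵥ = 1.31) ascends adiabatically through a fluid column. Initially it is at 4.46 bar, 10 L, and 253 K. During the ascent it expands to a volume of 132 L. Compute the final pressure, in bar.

Since PV^γ is constant along a reversible adiabat, P₂ = P₁ (V₁/V₂)^γ.
P₂ = 4.46 × (10/132)^(1.31) = 0.1518 bar.

P₂ ≈ 0.152 bar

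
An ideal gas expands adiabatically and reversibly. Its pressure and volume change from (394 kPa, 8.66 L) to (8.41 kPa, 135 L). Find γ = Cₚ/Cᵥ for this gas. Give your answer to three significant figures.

γ ≈ 1.40

PV^γ = const ⇒ γ = ln(P₂/P₁) / ln(V₁/V₂).
γ = ln(8.41/394) / ln(8.66/135) = 1.401.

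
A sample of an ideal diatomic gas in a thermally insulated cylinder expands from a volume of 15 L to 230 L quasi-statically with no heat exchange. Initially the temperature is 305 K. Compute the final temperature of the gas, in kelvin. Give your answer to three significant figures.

Adiabatic: T₁V₁^(γ−1) = T₂V₂^(γ−1) ⇒ T₂ = T₁ (V₁/V₂)^(γ−1).
For a diatomic ideal gas γ = 7/5, so γ−1 = 2/5.
T₂ = 305 × (15/230)^(2/5) = 102.3 K.

T₂ ≈ 102 K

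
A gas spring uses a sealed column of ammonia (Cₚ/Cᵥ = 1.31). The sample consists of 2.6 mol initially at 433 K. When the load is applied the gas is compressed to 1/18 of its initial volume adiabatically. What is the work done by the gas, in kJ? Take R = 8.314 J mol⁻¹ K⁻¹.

Adiabatic: T₁V₁^(γ−1) = T₂V₂^(γ−1) ⇒ T₂ = T₁ (V₁/V₂)^(γ−1).
T₂ = 433 × 18^(0.31) = 1061 K.
Q = 0, so ΔU = W_on_gas = nCᵥΔT with Cᵥ = R/(γ−1) = 26.82 J/(mol·K).
ΔU = 2.6 × 26.82 × (1061 − 433) = 43770 J.
Work done by the gas = −ΔU = -43770 J.

W ≈ -43.8 kJ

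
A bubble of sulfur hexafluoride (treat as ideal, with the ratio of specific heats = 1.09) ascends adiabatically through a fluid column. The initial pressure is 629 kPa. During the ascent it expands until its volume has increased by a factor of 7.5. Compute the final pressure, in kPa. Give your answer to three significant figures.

P₂ ≈ 70.0 kPa

Adiabatic: P₁V₁^γ = P₂V₂^γ ⇒ P₂ = P₁ (V₁/V₂)^γ.
P₂ = 629 × (1/7.5)^(1.09) = 69.96 kPa.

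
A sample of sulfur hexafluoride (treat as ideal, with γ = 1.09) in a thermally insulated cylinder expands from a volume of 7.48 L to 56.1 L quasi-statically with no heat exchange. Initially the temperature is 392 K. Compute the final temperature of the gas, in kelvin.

T₂ ≈ 327 K

For a reversible adiabat TV^(γ−1) is constant, so T₂ = T₁ (V₁/V₂)^(γ−1).
T₂ = 392 × (7.48/56.1)^(0.09) = 327 K.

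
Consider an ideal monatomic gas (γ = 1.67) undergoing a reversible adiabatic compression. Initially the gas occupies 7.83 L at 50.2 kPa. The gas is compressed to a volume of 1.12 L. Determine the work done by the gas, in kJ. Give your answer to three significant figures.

P₂ = P₁(V₁/V₂)^γ = 50.2×(7.83/1.12)^(1.67) = 1291 kPa.
For a reversible adiabat, W_by_gas = (P₁V₁ − P₂V₂)/(γ−1).
W_by = (50200×0.00783 − 1.291×10^6×0.00112) / (0.67) = -1572 J.

W ≈ -1.57 kJ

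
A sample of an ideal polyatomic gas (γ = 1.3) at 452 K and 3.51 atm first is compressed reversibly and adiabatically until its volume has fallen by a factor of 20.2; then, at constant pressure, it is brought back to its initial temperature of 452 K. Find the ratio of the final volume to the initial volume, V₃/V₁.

V₃/V₁ ≈ 0.0201

Adiabatic step: V₂/V₁ = 0.0495; T₂ = T₁·20.2^(0.3) = 1114 K.
Isobaric step: V₃/V₂ = T₃/T₂ = 452/1114.
V₃/V₁ = (V₂/V₁)(V₃/V₂) = 0.0495 × (452/1114) = 0.02009.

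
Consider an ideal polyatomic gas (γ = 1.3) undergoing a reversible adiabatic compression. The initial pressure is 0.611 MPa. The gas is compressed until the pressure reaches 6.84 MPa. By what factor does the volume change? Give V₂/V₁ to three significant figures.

V₂/V₁ ≈ 0.156

From PV^γ = const, V₂/V₁ = (P₁/P₂)^(1/γ).
V₂/V₁ = (0.611/6.84)^(0.769) = 0.156.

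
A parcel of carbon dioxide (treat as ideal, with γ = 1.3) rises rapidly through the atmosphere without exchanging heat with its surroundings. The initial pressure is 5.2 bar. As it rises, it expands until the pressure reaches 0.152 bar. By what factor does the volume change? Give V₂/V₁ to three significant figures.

From PV^γ = const, V₂/V₁ = (P₁/P₂)^(1/γ).
V₂/V₁ = (5.2/0.152)^(0.769) = 15.14.

V₂/V₁ ≈ 15.1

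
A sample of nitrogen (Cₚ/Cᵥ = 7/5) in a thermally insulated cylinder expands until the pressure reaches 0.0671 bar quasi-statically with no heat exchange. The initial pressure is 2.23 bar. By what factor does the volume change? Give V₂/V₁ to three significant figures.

V₂/V₁ ≈ 12.2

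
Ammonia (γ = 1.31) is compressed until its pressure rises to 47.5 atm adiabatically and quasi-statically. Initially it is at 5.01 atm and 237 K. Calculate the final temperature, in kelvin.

T₂ ≈ 404 K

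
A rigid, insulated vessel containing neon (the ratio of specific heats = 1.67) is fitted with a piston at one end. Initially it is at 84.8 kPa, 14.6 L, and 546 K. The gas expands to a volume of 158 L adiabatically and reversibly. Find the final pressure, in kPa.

Since PV^γ is constant along a reversible adiabat, P₂ = P₁ (V₁/V₂)^γ.
P₂ = 84.8 × (14.6/158)^(1.67) = 1.589 kPa.

P₂ ≈ 1.59 kPa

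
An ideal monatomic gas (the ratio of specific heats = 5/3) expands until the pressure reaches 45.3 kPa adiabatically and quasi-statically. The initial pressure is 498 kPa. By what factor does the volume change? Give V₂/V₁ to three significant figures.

From PV^γ = const, V₂/V₁ = (P₁/P₂)^(1/γ).
V₂/V₁ = (498/45.3)^(3/5) = 4.214.

V₂/V₁ ≈ 4.21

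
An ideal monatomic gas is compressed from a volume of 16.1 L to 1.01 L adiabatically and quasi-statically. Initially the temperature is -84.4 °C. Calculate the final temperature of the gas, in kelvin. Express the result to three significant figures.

T₂ ≈ 1200 K

For a reversible adiabat TV^(γ−1) is constant, so T₂ = T₁ (V₁/V₂)^(γ−1).
For a monatomic ideal gas γ = 5/3, so γ−1 = 2/3.
T₁ = -84.4 °C = 188.7 K.
T₂ = 188.7 × (16.1/1.01)^(2/3) = 1196 K.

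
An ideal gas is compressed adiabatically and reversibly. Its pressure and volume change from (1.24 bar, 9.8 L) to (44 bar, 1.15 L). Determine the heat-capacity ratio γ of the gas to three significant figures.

PV^γ = const ⇒ γ = ln(P₂/P₁) / ln(V₁/V₂).
γ = ln(44/1.24) / ln(9.8/1.15) = 1.666.

γ ≈ 1.67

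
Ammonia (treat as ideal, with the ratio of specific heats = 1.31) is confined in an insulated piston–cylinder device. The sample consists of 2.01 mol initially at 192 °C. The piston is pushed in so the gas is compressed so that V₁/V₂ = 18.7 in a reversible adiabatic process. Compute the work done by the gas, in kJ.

Adiabatic: T₁V₁^(γ−1) = T₂V₂^(γ−1) ⇒ T₂ = T₁ (V₁/V₂)^(γ−1).
T₁ = 192 °C = 465.1 K.
T₂ = 465.1 × 18.7^(0.31) = 1153 K.
Q = 0, so ΔU = W_on_gas = nCᵥΔT with Cᵥ = R/(γ−1) = 26.82 J/(mol·K).
ΔU = 2.01 × 26.82 × (1153 − 465.1) = 37080 J.
Work done by the gas = −ΔU = -37080 J.

W ≈ -37.1 kJ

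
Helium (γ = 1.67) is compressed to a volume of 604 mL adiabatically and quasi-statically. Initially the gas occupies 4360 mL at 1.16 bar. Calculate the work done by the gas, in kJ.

W ≈ -2.08 kJ

P₂ = P₁(V₁/V₂)^γ = 1.16×(4360/604)^(1.67) = 31.48 bar.
For a reversible adiabat, W_by_gas = (P₁V₁ − P₂V₂)/(γ−1).
W_by = (116000×0.00436 − 3.148×10^6×0.000604) / (0.67) = -2083 J.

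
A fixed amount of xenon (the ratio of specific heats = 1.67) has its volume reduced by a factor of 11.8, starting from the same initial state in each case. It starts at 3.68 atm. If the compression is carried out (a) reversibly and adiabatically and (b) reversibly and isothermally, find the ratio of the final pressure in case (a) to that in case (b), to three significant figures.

P_adiabatic / P_isothermal ≈ 5.23

Isothermal: P_b = P₁(V₁/V₂) = 3.68×11.8.
Adiabatic: P_a = P₁(V₁/V₂)^γ = 3.68×11.8^(1.67).
P_a/P_b = (V₁/V₂)^(γ−1) = 11.8^(0.67) = 5.226.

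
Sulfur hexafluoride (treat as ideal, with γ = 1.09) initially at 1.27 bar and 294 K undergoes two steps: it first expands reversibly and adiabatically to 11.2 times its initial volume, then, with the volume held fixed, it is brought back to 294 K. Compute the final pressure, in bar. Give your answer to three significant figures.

P₃ ≈ 0.113 bar

Adiabatic step (PV^γ = const): P₂ = 1.27×(1/11.2)^(1.09) = 0.09123 bar; T₂ = 294×(1/11.2)^(0.09) = 236.5 K.
Isochoric: P₃ = P₂(T₃/T₂) = 0.09123 × (294/236.5) = 0.1134 bar.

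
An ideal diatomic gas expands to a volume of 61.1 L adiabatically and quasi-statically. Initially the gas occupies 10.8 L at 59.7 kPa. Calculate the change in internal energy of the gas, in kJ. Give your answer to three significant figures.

γ = 7/5 for a diatomic ideal gas.
P₂ = P₁(V₁/V₂)^γ = 59.7×(10.8/61.1)^(7/5) = 5.276 kPa.
For a reversible adiabat, W_by_gas = (P₁V₁ − P₂V₂)/(γ−1).
W_by = (59700×0.0108 − 5276×0.0611) / (2/5) = 806 J.
Q = 0 ⇒ ΔU = −W_by = -806 J.

ΔU ≈ -0.806 kJ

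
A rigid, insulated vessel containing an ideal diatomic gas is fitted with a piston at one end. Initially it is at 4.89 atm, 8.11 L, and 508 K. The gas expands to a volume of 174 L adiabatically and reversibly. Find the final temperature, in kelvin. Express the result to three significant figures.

For a reversible adiabat TV^(γ−1) is constant, so T₂ = T₁ (V₁/V₂)^(γ−1).
γ = 7/5 for a diatomic ideal gas.
T₂ = 508 × (8.11/174)^(2/5) = 149 K.

T₂ ≈ 149 K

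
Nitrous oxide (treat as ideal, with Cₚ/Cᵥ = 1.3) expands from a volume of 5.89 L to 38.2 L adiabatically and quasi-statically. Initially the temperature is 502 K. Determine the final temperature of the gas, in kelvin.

T₂ ≈ 286 K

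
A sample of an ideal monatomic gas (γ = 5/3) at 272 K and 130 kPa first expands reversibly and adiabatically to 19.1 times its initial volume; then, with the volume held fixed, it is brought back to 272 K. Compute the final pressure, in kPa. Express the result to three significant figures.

Adiabatic step (PV^γ = const): P₂ = 130×(1/19.1)^(5/3) = 0.9525 kPa; T₂ = 272×(1/19.1)^(2/3) = 38.07 K.
Isochoric: P₃ = P₂(T₃/T₂) = 0.9525 × (272/38.07) = 6.806 kPa.

P₃ ≈ 6.81 kPa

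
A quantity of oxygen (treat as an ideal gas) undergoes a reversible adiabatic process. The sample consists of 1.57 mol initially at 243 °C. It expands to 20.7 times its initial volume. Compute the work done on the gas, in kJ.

W ≈ -11.8 kJ

For a reversible adiabat TV^(γ−1) is constant, so T₂ = T₁ (V₁/V₂)^(γ−1).
γ = 7/5 for a diatomic ideal gas, so γ−1 = 2/5.
T₁ = 243 °C = 516.1 K.
T₂ = 516.1 × (1/20.7)^(2/5) = 153.6 K.
Q = 0, so ΔU = W_on_gas = nCᵥΔT with Cᵥ = R/(γ−1) = 20.79 J/(mol·K).
ΔU = 1.57 × 20.79 × (153.6 − 516.1) = -11830 J.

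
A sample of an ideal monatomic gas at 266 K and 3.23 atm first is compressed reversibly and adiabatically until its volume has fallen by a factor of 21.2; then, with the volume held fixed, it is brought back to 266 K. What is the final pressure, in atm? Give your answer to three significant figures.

For a monatomic ideal gas γ = 5/3.
Adiabatic step (PV^γ = const): P₂ = 3.23×21.2^(5/3) = 524.5 atm; T₂ = 266×21.2^(2/3) = 2038 K.
Isochoric: P₃ = P₂(T₃/T₂) = 524.5 × (266/2038) = 68.48 atm.

P₃ ≈ 68.5 atm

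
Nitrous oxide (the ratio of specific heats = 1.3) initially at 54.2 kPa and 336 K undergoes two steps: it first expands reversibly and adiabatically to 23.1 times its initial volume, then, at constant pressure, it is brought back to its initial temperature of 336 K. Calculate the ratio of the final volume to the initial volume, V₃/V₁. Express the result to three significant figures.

V₃/V₁ ≈ 59.3

Adiabatic step: V₂/V₁ = 23.1; T₂ = T₁·(1/23.1)^(0.3) = 131 K.
Isobaric step: V₃/V₂ = T₃/T₂ = 336/131.
V₃/V₁ = (V₂/V₁)(V₃/V₂) = 23.1 × (336/131) = 59.25.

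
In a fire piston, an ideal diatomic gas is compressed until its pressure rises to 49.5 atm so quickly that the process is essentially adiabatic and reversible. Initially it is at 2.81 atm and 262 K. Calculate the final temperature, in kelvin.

T₂ ≈ 595 K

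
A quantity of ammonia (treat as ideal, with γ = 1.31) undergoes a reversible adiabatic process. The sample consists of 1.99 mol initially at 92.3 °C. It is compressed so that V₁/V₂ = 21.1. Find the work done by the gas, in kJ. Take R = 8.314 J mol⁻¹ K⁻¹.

W ≈ -30.7 kJ

For a reversible adiabat TV^(γ−1) is constant, so T₂ = T₁ (V₁/V₂)^(γ−1).
T₁ = 92.3 °C = 365.4 K.
T₂ = 365.4 × 21.1^(0.31) = 940.5 K.
Q = 0, so ΔU = W_on_gas = nCᵥΔT with Cᵥ = R/(γ−1) = 26.82 J/(mol·K).
ΔU = 1.99 × 26.82 × (940.5 − 365.4) = 30690 J.
Work done by the gas = −ΔU = -30690 J.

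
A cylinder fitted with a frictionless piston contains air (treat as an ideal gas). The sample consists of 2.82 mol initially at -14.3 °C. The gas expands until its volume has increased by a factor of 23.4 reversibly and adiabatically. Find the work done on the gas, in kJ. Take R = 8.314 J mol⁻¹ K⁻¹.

W ≈ -10.9 kJ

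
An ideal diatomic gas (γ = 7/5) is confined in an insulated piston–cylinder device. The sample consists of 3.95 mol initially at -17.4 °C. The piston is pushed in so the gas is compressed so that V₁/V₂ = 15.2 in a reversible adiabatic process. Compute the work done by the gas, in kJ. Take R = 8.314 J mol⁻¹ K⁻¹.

Adiabatic: T₁V₁^(γ−1) = T₂V₂^(γ−1) ⇒ T₂ = T₁ (V₁/V₂)^(γ−1).
T₁ = -17.4 °C = 255.7 K.
T₂ = 255.7 × 15.2^(2/5) = 759.5 K.
Q = 0, so ΔU = W_on_gas = nCᵥΔT with Cᵥ = R/(γ−1) = 20.79 J/(mol·K).
ΔU = 3.95 × 20.79 × (759.5 − 255.7) = 41360 J.
Work done by the gas = −ΔU = -41360 J.

W ≈ -41.4 kJ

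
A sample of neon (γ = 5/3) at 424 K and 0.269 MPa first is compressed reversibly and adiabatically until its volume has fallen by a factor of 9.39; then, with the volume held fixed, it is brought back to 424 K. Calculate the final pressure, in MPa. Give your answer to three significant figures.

P₃ ≈ 2.53 MPa

Adiabatic step (PV^γ = const): P₂ = 0.269×9.39^(5/3) = 11.24 MPa; T₂ = 424×9.39^(2/3) = 1887 K.
Isochoric: P₃ = P₂(T₃/T₂) = 11.24 × (424/1887) = 2.526 MPa.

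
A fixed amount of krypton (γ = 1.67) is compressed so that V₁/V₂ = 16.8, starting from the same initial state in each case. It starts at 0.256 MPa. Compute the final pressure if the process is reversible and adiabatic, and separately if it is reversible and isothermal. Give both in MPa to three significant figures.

adiabatic: 28.5 MPa; isothermal: 4.30 MPa

Isothermal: P₂ = P₁(V₁/V₂) = 0.256×16.8 = 4.301 MPa.
Adiabatic: P₂ = P₁(V₁/V₂)^γ = 0.256×16.8^(1.67) = 28.48 MPa.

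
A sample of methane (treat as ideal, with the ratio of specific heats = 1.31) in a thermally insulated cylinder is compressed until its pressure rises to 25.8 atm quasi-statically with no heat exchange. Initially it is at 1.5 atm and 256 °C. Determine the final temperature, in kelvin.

T₂ ≈ 1040 K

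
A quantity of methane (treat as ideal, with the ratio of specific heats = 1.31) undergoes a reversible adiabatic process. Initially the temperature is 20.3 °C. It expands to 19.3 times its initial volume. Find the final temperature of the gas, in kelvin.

T₂ ≈ 117 K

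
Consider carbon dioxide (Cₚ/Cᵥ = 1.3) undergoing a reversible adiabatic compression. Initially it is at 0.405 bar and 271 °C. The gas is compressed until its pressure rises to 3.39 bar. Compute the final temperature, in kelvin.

T₂ ≈ 889 K

Adiabatic: T₂/T₁ = (P₂/P₁)^((γ−1)/γ).
T₁ = 271 °C = 544.1 K.
T₂ = 544.1 × (3.39/0.405)^(0.231) = 888.5 K.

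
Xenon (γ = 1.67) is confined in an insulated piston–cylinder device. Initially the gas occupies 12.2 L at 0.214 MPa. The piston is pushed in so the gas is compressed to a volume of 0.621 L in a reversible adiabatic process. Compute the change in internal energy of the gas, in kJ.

ΔU ≈ 24.8 kJ

P₂ = P₁(V₁/V₂)^γ = 0.214×(12.2/0.621)^(1.67) = 30.92 MPa.
For a reversible adiabat, W_by_gas = (P₁V₁ − P₂V₂)/(γ−1).
W_by = (214000×0.0122 − 3.092×10^7×0.000621) / (0.67) = -24760 J.
Q = 0 ⇒ ΔU = −W_by = 24760 J.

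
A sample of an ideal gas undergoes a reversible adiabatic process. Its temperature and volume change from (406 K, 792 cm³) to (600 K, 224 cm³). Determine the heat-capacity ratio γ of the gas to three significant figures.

TV^(γ−1) = const ⇒ γ − 1 = ln(T₂/T₁) / ln(V₁/V₂).
γ = 1 + ln(600/406) / ln(792/224) = 1.309.

γ ≈ 1.31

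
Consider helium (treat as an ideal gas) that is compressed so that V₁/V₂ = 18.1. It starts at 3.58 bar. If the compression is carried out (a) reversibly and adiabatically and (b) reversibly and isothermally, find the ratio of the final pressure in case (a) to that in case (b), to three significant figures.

P_adiabatic / P_isothermal ≈ 6.89

For a monatomic ideal gas γ = 5/3.
Isothermal: P_b = P₁(V₁/V₂) = 3.58×18.1.
Adiabatic: P_a = P₁(V₁/V₂)^γ = 3.58×18.1^(5/3).
P_a/P_b = (V₁/V₂)^(γ−1) = 18.1^(2/3) = 6.894.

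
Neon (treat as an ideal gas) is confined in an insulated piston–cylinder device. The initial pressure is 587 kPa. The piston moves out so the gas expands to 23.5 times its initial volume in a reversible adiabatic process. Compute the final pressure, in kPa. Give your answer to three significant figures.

P₂ ≈ 3.04 kPa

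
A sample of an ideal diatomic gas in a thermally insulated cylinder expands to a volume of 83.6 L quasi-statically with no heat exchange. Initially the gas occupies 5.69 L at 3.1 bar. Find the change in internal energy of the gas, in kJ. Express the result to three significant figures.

ΔU ≈ -2.90 kJ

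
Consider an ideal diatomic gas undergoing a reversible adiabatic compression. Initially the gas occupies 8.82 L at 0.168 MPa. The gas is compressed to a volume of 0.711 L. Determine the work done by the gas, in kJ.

γ = 7/5 for a diatomic ideal gas.
P₂ = P₁(V₁/V₂)^γ = 0.168×(8.82/0.711)^(7/5) = 5.706 MPa.
For a reversible adiabat, W_by_gas = (P₁V₁ − P₂V₂)/(γ−1).
W_by = (168000×0.00882 − 5.706×10^6×0.000711) / (2/5) = -6438 J.

W ≈ -6.44 kJ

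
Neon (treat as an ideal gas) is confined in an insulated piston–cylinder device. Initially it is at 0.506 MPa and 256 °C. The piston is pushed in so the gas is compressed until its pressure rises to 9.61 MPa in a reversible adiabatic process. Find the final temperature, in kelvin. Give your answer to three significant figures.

T₂ ≈ 1720 K

Adiabatic: T₂/T₁ = (P₂/P₁)^((γ−1)/γ).
For a monatomic ideal gas γ = 5/3, so (γ−1)/γ = 2/5.
T₁ = 256 °C = 529.1 K.
T₂ = 529.1 × (9.61/0.506)^(2/5) = 1718 K.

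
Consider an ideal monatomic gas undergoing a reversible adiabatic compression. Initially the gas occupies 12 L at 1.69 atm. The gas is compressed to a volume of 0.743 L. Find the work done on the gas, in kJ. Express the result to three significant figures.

γ = 5/3 for a monatomic ideal gas.
P₂ = P₁(V₁/V₂)^γ = 1.69×(12/0.743)^(5/3) = 174.4 atm.
For a reversible adiabat, W_by_gas = (P₁V₁ − P₂V₂)/(γ−1).
W_by = (171200×0.012 − 1.767×10^7×0.000743) / (2/3) = -16610 J.
W_on_gas = −W_by = 16610 J.

W ≈ 16.6 kJ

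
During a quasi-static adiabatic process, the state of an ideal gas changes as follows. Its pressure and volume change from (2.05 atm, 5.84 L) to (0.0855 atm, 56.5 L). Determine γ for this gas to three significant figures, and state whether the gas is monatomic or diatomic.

PV^γ = const ⇒ γ = ln(P₂/P₁) / ln(V₁/V₂).
γ = ln(0.0855/2.05) / ln(5.84/56.5) = 1.4.
γ ≈ 1.40 is close to 7/5, so the gas is diatomic.

γ ≈ 1.40; diatomic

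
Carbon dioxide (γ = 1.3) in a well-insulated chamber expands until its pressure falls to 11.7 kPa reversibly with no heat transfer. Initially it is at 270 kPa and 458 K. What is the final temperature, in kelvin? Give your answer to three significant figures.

Along an adiabat T P^((1−γ)/γ) is constant, so T₂ = T₁ (P₂/P₁)^((γ−1)/γ).
T₂ = 458 × (11.7/270)^(0.231) = 222 K.

T₂ ≈ 222 K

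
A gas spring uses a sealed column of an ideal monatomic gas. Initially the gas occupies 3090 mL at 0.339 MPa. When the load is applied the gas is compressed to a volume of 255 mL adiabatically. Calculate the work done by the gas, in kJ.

W ≈ -6.72 kJ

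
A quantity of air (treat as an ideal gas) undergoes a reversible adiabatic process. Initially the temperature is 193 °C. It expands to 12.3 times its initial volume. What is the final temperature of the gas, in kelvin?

T₂ ≈ 171 K

For a reversible adiabat TV^(γ−1) is constant, so T₂ = T₁ (V₁/V₂)^(γ−1).
For a diatomic ideal gas γ = 7/5, so γ−1 = 2/5.
T₁ = 193 °C = 466.1 K.
T₂ = 466.1 × (1/12.3)^(2/5) = 170.8 K.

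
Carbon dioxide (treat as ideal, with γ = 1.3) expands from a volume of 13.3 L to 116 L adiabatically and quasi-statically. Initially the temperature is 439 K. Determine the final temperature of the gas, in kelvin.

T₂ ≈ 229 K

For a reversible adiabat TV^(γ−1) is constant, so T₂ = T₁ (V₁/V₂)^(γ−1).
T₂ = 439 × (13.3/116)^(0.3) = 229.2 K.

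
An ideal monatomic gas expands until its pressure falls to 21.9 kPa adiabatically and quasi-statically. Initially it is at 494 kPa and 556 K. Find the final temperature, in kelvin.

T₂ ≈ 160 K

Adiabatic: T₂/T₁ = (P₂/P₁)^((γ−1)/γ).
For a monatomic ideal gas γ = 5/3, so (γ−1)/γ = 2/5.
T₂ = 556 × (21.9/494)^(2/5) = 159.9 K.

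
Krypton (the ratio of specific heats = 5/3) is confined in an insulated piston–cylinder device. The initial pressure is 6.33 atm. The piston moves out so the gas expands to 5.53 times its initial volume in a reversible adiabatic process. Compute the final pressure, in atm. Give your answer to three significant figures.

P₂ ≈ 0.366 atm

Adiabatic: P₁V₁^γ = P₂V₂^γ ⇒ P₂ = P₁ (V₁/V₂)^γ.
P₂ = 6.33 × (1/5.53)^(5/3) = 0.366 atm.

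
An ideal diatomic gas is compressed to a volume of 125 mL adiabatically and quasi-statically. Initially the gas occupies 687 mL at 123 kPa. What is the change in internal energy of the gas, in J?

ΔU ≈ 206 J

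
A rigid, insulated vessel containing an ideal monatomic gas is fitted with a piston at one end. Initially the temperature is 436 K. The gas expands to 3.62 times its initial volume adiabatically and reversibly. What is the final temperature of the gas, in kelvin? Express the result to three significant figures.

T₂ ≈ 185 K

Adiabatic: T₁V₁^(γ−1) = T₂V₂^(γ−1) ⇒ T₂ = T₁ (V₁/V₂)^(γ−1).
For a monatomic ideal gas γ = 5/3, so γ−1 = 2/3.
T₂ = 436 × (1/3.62)^(2/3) = 184.9 K.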